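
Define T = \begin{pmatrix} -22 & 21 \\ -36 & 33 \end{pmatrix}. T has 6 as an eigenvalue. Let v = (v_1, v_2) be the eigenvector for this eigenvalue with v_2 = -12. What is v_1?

T − 6I = [[-28, 21], [-36, 27]].
Solving (T − 6I)v = 0 gives the eigenspace spanned by (-9, -12).
With v_2 = -12, v = (-9, -12), so v_1 = -9.

-9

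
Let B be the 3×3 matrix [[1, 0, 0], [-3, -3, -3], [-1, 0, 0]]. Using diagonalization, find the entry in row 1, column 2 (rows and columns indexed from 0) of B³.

-27

Characteristic polynomial: s^3 + 2s^2 - 3s = s(s - 1)(s + 3), so the eigenvalues are -3, 0, 1.
s=1: eigenvector (1, 0, -1).
s=-3: eigenvector (0, 1, 0).
s=0: eigenvector (0, -1, 1).
P = [[1, 0, 0], [0, 1, -1], [-1, 0, 1]], D = diag(1, -3, 0), P⁻¹ = [[1, 0, 0], [1, 1, 1], [1, 0, 1]].
B³ = P·diag(1, -27, 0)·P⁻¹ = [[1, 0, 0], [-27, -27, -27], [-1, 0, 0]].
The requested entry is -27.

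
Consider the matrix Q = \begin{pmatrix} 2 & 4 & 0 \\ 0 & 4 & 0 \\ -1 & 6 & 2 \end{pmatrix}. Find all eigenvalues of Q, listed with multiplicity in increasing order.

2, 2, 4

Characteristic polynomial: p(t) = t^3 - 8t^2 + 20t - 16 = (t - 4)(t - 2)^2.
Roots (with multiplicity): 2, 2, 4.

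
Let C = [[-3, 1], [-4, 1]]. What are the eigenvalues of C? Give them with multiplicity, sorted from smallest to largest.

-1, -1

Characteristic polynomial: p(μ) = μ^2 + 2μ + 1 = (μ + 1)^2.
Roots (with multiplicity): -1, -1.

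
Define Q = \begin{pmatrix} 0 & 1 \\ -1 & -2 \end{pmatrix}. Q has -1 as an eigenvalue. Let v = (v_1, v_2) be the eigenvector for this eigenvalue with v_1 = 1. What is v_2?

Q + 1I = [[1, 1], [-1, -1]].
Solving (Q + 1I)v = 0 gives the eigenspace spanned by (1, -1).
With v_1 = 1, v = (1, -1), so v_2 = -1.

-1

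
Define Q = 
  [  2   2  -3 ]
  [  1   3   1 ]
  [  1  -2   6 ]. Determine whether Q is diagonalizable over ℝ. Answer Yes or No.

No

Characteristic polynomial: p(λ) = λ^3 - 11λ^2 + 39λ - 45 = (λ - 5)(λ - 3)^2.
λ = 3 has algebraic multiplicity 2; rank(Q − 3I) = 2, so geometric multiplicity = 1.
Geometric multiplicity < algebraic multiplicity, so Q is not diagonalizable.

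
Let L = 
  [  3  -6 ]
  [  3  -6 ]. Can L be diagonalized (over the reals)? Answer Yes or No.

Characteristic polynomial: p(μ) = μ^2 + 3μ = μ(μ + 3).
All 2 eigenvalues are distinct, so L is diagonalizable.

Yes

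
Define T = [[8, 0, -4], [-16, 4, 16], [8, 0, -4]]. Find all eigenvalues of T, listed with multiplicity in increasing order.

Characteristic polynomial: p(r) = r^3 - 8r^2 + 16r = r(r - 4)^2.
Roots (with multiplicity): 0, 4, 4.

0, 4, 4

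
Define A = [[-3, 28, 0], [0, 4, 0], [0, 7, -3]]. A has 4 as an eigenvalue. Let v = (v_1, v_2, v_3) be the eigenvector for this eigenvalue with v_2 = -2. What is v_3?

-2

A − 4I = [[-7, 28, 0], [0, 0, 0], [0, 7, -7]].
Solving (A − 4I)v = 0 gives the eigenspace spanned by (-8, -2, -2).
With v_2 = -2, v = (-8, -2, -2), so v_3 = -2.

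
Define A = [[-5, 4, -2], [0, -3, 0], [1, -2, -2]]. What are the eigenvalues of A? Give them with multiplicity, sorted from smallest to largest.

-4, -3, -3

Characteristic polynomial: p(t) = t^3 + 10t^2 + 33t + 36 = (t + 3)^2(t + 4).
Roots (with multiplicity): -4, -3, -3.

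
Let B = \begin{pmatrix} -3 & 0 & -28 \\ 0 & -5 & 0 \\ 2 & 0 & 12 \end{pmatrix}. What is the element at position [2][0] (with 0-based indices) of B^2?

18

Characteristic polynomial: λ^3 - 4λ^2 - 25λ + 100 = (λ - 5)(λ - 4)(λ + 5), so the eigenvalues are -5, 4, 5.
λ=5: eigenvector (-7, 0, 2).
λ=-5: eigenvector (0, 1, 0).
λ=4: eigenvector (-4, 0, 1).
P = [[-7, 0, -4], [0, 1, 0], [2, 0, 1]], D = diag(5, -5, 4), P⁻¹ = [[1, 0, 4], [0, 1, 0], [-2, 0, -7]].
B² = P·diag(25, 25, 16)·P⁻¹ = [[-47, 0, -252], [0, 25, 0], [18, 0, 88]].
The requested entry is 18.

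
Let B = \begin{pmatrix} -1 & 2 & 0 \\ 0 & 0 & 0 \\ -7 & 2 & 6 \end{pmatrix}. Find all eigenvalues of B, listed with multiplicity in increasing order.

Characteristic polynomial: p(s) = s^3 - 5s^2 - 6s = s(s - 6)(s + 1).
Roots (with multiplicity): -1, 0, 6.

-1, 0, 6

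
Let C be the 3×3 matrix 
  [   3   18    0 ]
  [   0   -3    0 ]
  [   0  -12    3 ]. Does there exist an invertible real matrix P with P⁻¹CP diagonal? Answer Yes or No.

Yes

Characteristic polynomial: p(λ) = λ^3 - 3λ^2 - 9λ + 27 = (λ - 3)^2(λ + 3).
λ = 3 has algebraic multiplicity 2; rank(C − 3I) = 1, so geometric multiplicity = 2.
Every eigenvalue has geometric = algebraic multiplicity, so C is diagonalizable.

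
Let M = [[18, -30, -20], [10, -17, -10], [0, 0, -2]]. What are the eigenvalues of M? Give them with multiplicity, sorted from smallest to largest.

-2, -2, 3

Characteristic polynomial: p(r) = r^3 + r^2 - 8r - 12 = (r - 3)(r + 2)^2.
Roots (with multiplicity): -2, -2, 3.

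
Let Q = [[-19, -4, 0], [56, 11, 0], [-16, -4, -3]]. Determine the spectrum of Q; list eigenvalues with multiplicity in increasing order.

Characteristic polynomial: p(s) = s^3 + 11s^2 + 39s + 45 = (s + 3)^2(s + 5).
Roots (with multiplicity): -5, -3, -3.

-5, -3, -3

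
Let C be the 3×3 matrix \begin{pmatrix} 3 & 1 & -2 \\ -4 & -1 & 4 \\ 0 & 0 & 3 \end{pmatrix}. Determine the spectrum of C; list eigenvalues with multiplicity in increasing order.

Characteristic polynomial: p(s) = s^3 - 5s^2 + 7s - 3 = (s - 3)(s - 1)^2.
Roots (with multiplicity): 1, 1, 3.

1, 1, 3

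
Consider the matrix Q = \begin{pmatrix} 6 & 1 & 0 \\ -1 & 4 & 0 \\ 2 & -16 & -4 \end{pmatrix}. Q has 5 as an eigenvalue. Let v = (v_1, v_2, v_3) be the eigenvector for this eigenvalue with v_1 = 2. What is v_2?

Q − 5I = [[1, 1, 0], [-1, -1, 0], [2, -16, -9]].
Solving (Q − 5I)v = 0 gives the eigenspace spanned by (2, -2, 4).
With v_1 = 2, v = (2, -2, 4), so v_2 = -2.

-2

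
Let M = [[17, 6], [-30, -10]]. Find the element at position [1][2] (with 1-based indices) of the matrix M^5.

6186

Characteristic polynomial: t^2 - 7t + 10 = (t - 5)(t - 2), so the eigenvalues are 2, 5.
t=2: eigenvector (-2, 5).
t=5: eigenvector (-1, 2).
P = [[-2, -1], [5, 2]], D = diag(2, 5), P⁻¹ = [[2, 1], [-5, -2]].
M⁵ = P·diag(32, 3125)·P⁻¹ = [[15497, 6186], [-30930, -12340]].
The requested entry is 6186.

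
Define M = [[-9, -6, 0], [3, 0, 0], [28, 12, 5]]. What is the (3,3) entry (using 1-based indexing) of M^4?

Characteristic polynomial: s^3 + 4s^2 - 27s - 90 = (s - 5)(s + 3)(s + 6), so the eigenvalues are -6, -3, 5.
s=-6: eigenvector (2, -1, -4).
s=-3: eigenvector (1, -1, -2).
s=5: eigenvector (0, 0, 1).
P = [[2, 1, 0], [-1, -1, 0], [-4, -2, 1]], D = diag(-6, -3, 5), P⁻¹ = [[1, 1, 0], [-1, -2, 0], [2, 0, 1]].
M⁴ = P·diag(1296, 81, 625)·P⁻¹ = [[2511, 2430, 0], [-1215, -1134, 0], [-3772, -4860, 625]].
The requested entry is 625.

625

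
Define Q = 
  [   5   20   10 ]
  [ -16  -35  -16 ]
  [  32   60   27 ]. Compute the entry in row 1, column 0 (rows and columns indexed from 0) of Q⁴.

Characteristic polynomial: r^3 + 3r^2 - 25r - 75 = (r - 5)(r + 3)(r + 5), so the eigenvalues are -5, -3, 5.
r=5: eigenvector (1, -2, 4).
r=-3: eigenvector (0, 1, -2).
r=-5: eigenvector (-1, 0, 1).
P = [[1, 0, -1], [-2, 1, 0], [4, -2, 1]], D = diag(5, -3, -5), P⁻¹ = [[1, 2, 1], [2, 5, 2], [0, 2, 1]].
Q⁴ = P·diag(625, 81, 625)·P⁻¹ = [[625, 0, 0], [-1088, -2095, -1088], [2176, 5440, 2801]].
The requested entry is -1088.

-1088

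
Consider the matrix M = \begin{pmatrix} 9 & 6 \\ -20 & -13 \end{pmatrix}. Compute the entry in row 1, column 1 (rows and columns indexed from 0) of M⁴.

Characteristic polynomial: s^2 + 4s + 3 = (s + 1)(s + 3), so the eigenvalues are -3, -1.
s=-3: eigenvector (1, -2).
s=-1: eigenvector (3, -5).
P = [[1, 3], [-2, -5]], D = diag(-3, -1), P⁻¹ = [[-5, -3], [2, 1]].
M⁴ = P·diag(81, 1)·P⁻¹ = [[-399, -240], [800, 481]].
The requested entry is 481.

481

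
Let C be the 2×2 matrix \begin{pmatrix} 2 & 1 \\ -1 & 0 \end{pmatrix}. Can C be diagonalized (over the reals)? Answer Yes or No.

No

Characteristic polynomial: p(λ) = λ^2 - 2λ + 1 = (λ - 1)^2.
λ = 1 has algebraic multiplicity 2; rank(C − 1I) = 1, so geometric multiplicity = 1.
Geometric multiplicity < algebraic multiplicity, so C is not diagonalizable.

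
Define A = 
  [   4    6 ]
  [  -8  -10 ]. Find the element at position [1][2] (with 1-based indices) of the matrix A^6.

-12096

Characteristic polynomial: s^2 + 6s + 8 = (s + 2)(s + 4), so the eigenvalues are -4, -2.
s=-2: eigenvector (1, -1).
s=-4: eigenvector (-3, 4).
P = [[1, -3], [-1, 4]], D = diag(-2, -4), P⁻¹ = [[4, 3], [1, 1]].
A⁶ = P·diag(64, 4096)·P⁻¹ = [[-12032, -12096], [16128, 16192]].
The requested entry is -12096.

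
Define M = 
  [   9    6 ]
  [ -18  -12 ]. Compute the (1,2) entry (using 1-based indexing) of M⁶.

Characteristic polynomial: s^2 + 3s = s(s + 3), so the eigenvalues are -3, 0.
s=-3: eigenvector (1, -2).
s=0: eigenvector (2, -3).
P = [[1, 2], [-2, -3]], D = diag(-3, 0), P⁻¹ = [[-3, -2], [2, 1]].
M⁶ = P·diag(729, 0)·P⁻¹ = [[-2187, -1458], [4374, 2916]].
The requested entry is -1458.

-1458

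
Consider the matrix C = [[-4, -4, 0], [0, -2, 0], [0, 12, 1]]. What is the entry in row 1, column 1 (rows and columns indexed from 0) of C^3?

Characteristic polynomial: s^3 + 5s^2 + 2s - 8 = (s - 1)(s + 2)(s + 4), so the eigenvalues are -4, -2, 1.
s=-4: eigenvector (1, 0, 0).
s=1: eigenvector (0, 0, 1).
s=-2: eigenvector (-2, 1, -4).
P = [[1, 0, -2], [0, 0, 1], [0, 1, -4]], D = diag(-4, 1, -2), P⁻¹ = [[1, 2, 0], [0, 4, 1], [0, 1, 0]].
C³ = P·diag(-64, 1, -8)·P⁻¹ = [[-64, -112, 0], [0, -8, 0], [0, 36, 1]].
The requested entry is -8.

-8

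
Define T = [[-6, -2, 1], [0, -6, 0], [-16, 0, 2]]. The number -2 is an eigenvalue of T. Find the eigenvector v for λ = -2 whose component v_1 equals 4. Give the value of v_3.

16

T + 2I = [[-4, -2, 1], [0, -4, 0], [-16, 0, 4]].
Solving (T + 2I)v = 0 gives the eigenspace spanned by (4, 0, 16).
With v_1 = 4, v = (4, 0, 16), so v_3 = 16.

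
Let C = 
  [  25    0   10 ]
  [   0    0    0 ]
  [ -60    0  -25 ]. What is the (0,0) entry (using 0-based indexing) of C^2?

Characteristic polynomial: μ^3 - 25μ = μ(μ - 5)(μ + 5), so the eigenvalues are -5, 0, 5.
μ=0: eigenvector (0, 1, 0).
μ=5: eigenvector (1, 0, -2).
μ=-5: eigenvector (-1, 0, 3).
P = [[0, 1, -1], [1, 0, 0], [0, -2, 3]], D = diag(0, 5, -5), P⁻¹ = [[0, 1, 0], [3, 0, 1], [2, 0, 1]].
C² = P·diag(0, 25, 25)·P⁻¹ = [[25, 0, 0], [0, 0, 0], [0, 0, 25]].
The requested entry is 25.

25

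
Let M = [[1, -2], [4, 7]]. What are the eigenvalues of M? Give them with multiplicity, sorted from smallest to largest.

Characteristic polynomial: p(μ) = μ^2 - 8μ + 15 = (μ - 5)(μ - 3).
Roots (with multiplicity): 3, 5.

3, 5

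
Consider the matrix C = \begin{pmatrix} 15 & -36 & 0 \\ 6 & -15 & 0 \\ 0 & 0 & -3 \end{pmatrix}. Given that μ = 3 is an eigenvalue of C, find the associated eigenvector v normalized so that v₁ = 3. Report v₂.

1

C − 3I = [[12, -36, 0], [6, -18, 0], [0, 0, -6]].
Solving (C − 3I)v = 0 gives the eigenspace spanned by (3, 1, 0).
With v₁ = 3, v = (3, 1, 0), so v₂ = 1.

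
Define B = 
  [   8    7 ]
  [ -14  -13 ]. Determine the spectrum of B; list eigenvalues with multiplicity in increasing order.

Characteristic polynomial: p(r) = r^2 + 5r - 6 = (r - 1)(r + 6).
Roots (with multiplicity): -6, 1.

-6, 1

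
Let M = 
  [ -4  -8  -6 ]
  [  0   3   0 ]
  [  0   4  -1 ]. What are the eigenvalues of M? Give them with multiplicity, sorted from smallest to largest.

-4, -1, 3

Characteristic polynomial: p(s) = s^3 + 2s^2 - 11s - 12 = (s - 3)(s + 1)(s + 4).
Roots (with multiplicity): -4, -1, 3.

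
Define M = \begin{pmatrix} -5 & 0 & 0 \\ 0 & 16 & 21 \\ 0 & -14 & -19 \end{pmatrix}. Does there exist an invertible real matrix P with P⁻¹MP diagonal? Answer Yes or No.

Yes

Characteristic polynomial: p(r) = r^3 + 8r^2 + 5r - 50 = (r - 2)(r + 5)^2.
r = -5 has algebraic multiplicity 2; rank(M + 5I) = 1, so geometric multiplicity = 2.
Every eigenvalue has geometric = algebraic multiplicity, so M is diagonalizable.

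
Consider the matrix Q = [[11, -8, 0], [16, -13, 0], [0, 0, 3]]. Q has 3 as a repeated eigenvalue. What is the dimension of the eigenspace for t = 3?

2

Q − 3I = [[8, -8, 0], [16, -16, 0], [0, 0, 0]].
This matrix has rank 1, so its null space has dimension 3 − 1 = 2.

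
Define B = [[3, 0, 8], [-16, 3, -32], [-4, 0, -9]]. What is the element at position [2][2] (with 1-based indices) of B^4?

Characteristic polynomial: λ^3 + 3λ^2 - 13λ - 15 = (λ - 3)(λ + 1)(λ + 5), so the eigenvalues are -5, -1, 3.
λ=-1: eigenvector (-2, 0, 1).
λ=3: eigenvector (0, 1, 0).
λ=-5: eigenvector (-1, 2, 1).
P = [[-2, 0, -1], [0, 1, 2], [1, 0, 1]], D = diag(-1, 3, -5), P⁻¹ = [[-1, 0, -1], [-2, 1, -4], [1, 0, 2]].
B⁴ = P·diag(1, 81, 625)·P⁻¹ = [[-623, 0, -1248], [1088, 81, 2176], [624, 0, 1249]].
The requested entry is 81.

81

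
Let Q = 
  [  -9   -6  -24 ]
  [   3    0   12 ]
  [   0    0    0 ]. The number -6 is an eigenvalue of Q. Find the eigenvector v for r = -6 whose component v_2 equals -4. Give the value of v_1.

Q + 6I = [[-3, -6, -24], [3, 6, 12], [0, 0, 6]].
Solving (Q + 6I)v = 0 gives the eigenspace spanned by (8, -4, 0).
With v_2 = -4, v = (8, -4, 0), so v_1 = 8.

8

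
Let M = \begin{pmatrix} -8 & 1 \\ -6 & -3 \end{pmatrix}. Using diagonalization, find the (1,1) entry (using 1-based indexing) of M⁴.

2638

Characteristic polynomial: λ^2 + 11λ + 30 = (λ + 5)(λ + 6), so the eigenvalues are -6, -5.
λ=-5: eigenvector (1, 3).
λ=-6: eigenvector (-1, -2).
P = [[1, -1], [3, -2]], D = diag(-5, -6), P⁻¹ = [[-2, 1], [-3, 1]].
M⁴ = P·diag(625, 1296)·P⁻¹ = [[2638, -671], [4026, -717]].
The requested entry is 2638.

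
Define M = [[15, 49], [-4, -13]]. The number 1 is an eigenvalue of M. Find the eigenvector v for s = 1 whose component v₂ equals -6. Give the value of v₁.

M − 1I = [[14, 49], [-4, -14]].
Solving (M − 1I)v = 0 gives the eigenspace spanned by (21, -6).
With v₂ = -6, v = (21, -6), so v₁ = 21.

21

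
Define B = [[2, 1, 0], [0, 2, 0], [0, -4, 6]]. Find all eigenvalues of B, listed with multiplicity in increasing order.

Characteristic polynomial: p(t) = t^3 - 10t^2 + 28t - 24 = (t - 6)(t - 2)^2.
Roots (with multiplicity): 2, 2, 6.

2, 2, 6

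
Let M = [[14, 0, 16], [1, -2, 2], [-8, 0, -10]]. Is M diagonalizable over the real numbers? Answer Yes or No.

No

Characteristic polynomial: p(r) = r^3 - 2r^2 - 20r - 24 = (r - 6)(r + 2)^2.
r = -2 has algebraic multiplicity 2; rank(M + 2I) = 2, so geometric multiplicity = 1.
Geometric multiplicity < algebraic multiplicity, so M is not diagonalizable.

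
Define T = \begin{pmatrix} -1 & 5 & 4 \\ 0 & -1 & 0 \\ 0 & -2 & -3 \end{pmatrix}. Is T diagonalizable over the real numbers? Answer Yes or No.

Characteristic polynomial: p(s) = s^3 + 5s^2 + 7s + 3 = (s + 1)^2(s + 3).
s = -1 has algebraic multiplicity 2; rank(T + 1I) = 2, so geometric multiplicity = 1.
Geometric multiplicity < algebraic multiplicity, so T is not diagonalizable.

No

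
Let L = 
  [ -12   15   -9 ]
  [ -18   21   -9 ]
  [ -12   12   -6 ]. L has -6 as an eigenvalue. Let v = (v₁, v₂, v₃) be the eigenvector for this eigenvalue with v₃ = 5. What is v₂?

L + 6I = [[-6, 15, -9], [-18, 27, -9], [-12, 12, 0]].
Solving (L + 6I)v = 0 gives the eigenspace spanned by (5, 5, 5).
With v₃ = 5, v = (5, 5, 5), so v₂ = 5.

5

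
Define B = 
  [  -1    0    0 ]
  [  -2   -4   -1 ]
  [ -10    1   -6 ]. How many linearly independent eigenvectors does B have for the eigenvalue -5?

B + 5I = [[4, 0, 0], [-2, 1, -1], [-10, 1, -1]].
This matrix has rank 2, so its null space has dimension 3 − 2 = 1.

1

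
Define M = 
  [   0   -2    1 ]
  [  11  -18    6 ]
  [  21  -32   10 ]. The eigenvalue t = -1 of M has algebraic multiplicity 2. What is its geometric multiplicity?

M + 1I = [[1, -2, 1], [11, -17, 6], [21, -32, 11]].
This matrix has rank 2, so its null space has dimension 3 − 2 = 1.

1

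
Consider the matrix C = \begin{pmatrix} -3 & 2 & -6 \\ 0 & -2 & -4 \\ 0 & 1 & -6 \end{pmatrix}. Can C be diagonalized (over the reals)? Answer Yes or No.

Characteristic polynomial: p(s) = s^3 + 11s^2 + 40s + 48 = (s + 3)(s + 4)^2.
s = -4 has algebraic multiplicity 2; rank(C + 4I) = 2, so geometric multiplicity = 1.
Geometric multiplicity < algebraic multiplicity, so C is not diagonalizable.

No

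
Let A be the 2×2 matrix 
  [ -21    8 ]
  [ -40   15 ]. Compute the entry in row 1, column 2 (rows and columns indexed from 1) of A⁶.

Characteristic polynomial: t^2 + 6t + 5 = (t + 1)(t + 5), so the eigenvalues are -5, -1.
t=-5: eigenvector (1, 2).
t=-1: eigenvector (2, 5).
P = [[1, 2], [2, 5]], D = diag(-5, -1), P⁻¹ = [[5, -2], [-2, 1]].
A⁶ = P·diag(15625, 1)·P⁻¹ = [[78121, -31248], [156240, -62495]].
The requested entry is -31248.

-31248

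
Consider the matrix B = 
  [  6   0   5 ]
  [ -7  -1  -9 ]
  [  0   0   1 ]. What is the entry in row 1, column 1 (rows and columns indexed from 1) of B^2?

36

Characteristic polynomial: t^3 - 6t^2 - t + 6 = (t - 6)(t - 1)(t + 1), so the eigenvalues are -1, 1, 6.
t=6: eigenvector (1, -1, 0).
t=-1: eigenvector (0, 1, 0).
t=1: eigenvector (-1, -1, 1).
P = [[1, 0, -1], [-1, 1, -1], [0, 0, 1]], D = diag(6, -1, 1), P⁻¹ = [[1, 0, 1], [1, 1, 2], [0, 0, 1]].
B² = P·diag(36, 1, 1)·P⁻¹ = [[36, 0, 35], [-35, 1, -35], [0, 0, 1]].
The requested entry is 36.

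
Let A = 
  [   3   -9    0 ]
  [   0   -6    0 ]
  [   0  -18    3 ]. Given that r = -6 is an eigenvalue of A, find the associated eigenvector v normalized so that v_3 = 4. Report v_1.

A + 6I = [[9, -9, 0], [0, 0, 0], [0, -18, 9]].
Solving (A + 6I)v = 0 gives the eigenspace spanned by (2, 2, 4).
With v_3 = 4, v = (2, 2, 4), so v_1 = 2.

2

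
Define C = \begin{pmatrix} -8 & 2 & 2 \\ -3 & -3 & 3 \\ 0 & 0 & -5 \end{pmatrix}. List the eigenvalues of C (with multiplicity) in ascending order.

-6, -5, -5

Characteristic polynomial: p(μ) = μ^3 + 16μ^2 + 85μ + 150 = (μ + 5)^2(μ + 6).
Roots (with multiplicity): -6, -5, -5.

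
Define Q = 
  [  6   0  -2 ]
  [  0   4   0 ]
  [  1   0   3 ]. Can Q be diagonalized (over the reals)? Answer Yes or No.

Yes

Characteristic polynomial: p(r) = r^3 - 13r^2 + 56r - 80 = (r - 5)(r - 4)^2.
r = 4 has algebraic multiplicity 2; rank(Q − 4I) = 1, so geometric multiplicity = 2.
Every eigenvalue has geometric = algebraic multiplicity, so Q is diagonalizable.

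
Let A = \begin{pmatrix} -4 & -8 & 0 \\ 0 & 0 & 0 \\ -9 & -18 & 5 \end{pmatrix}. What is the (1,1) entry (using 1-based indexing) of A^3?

-64

Characteristic polynomial: t^3 - t^2 - 20t = t(t - 5)(t + 4), so the eigenvalues are -4, 0, 5.
t=0: eigenvector (-2, 1, 0).
t=-4: eigenvector (1, 0, 1).
t=5: eigenvector (0, 0, 1).
P = [[-2, 1, 0], [1, 0, 0], [0, 1, 1]], D = diag(0, -4, 5), P⁻¹ = [[0, 1, 0], [1, 2, 0], [-1, -2, 1]].
A³ = P·diag(0, -64, 125)·P⁻¹ = [[-64, -128, 0], [0, 0, 0], [-189, -378, 125]].
The requested entry is -64.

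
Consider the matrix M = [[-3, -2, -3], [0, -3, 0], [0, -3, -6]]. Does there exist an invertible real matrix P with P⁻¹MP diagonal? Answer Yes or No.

Characteristic polynomial: p(t) = t^3 + 12t^2 + 45t + 54 = (t + 3)^2(t + 6).
t = -3 has algebraic multiplicity 2; rank(M + 3I) = 2, so geometric multiplicity = 1.
Geometric multiplicity < algebraic multiplicity, so M is not diagonalizable.

No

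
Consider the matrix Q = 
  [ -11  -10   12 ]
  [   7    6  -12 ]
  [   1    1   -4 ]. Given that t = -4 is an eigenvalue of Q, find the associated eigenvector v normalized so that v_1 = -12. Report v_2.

Q + 4I = [[-7, -10, 12], [7, 10, -12], [1, 1, 0]].
Solving (Q + 4I)v = 0 gives the eigenspace spanned by (-12, 12, 3).
With v_1 = -12, v = (-12, 12, 3), so v_2 = 12.

12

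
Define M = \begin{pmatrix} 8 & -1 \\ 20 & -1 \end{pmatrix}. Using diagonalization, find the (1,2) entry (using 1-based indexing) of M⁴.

Characteristic polynomial: λ^2 - 7λ + 12 = (λ - 4)(λ - 3), so the eigenvalues are 3, 4.
λ=3: eigenvector (-1, -5).
λ=4: eigenvector (1, 4).
P = [[-1, 1], [-5, 4]], D = diag(3, 4), P⁻¹ = [[4, -1], [5, -1]].
M⁴ = P·diag(81, 256)·P⁻¹ = [[956, -175], [3500, -619]].
The requested entry is -175.

-175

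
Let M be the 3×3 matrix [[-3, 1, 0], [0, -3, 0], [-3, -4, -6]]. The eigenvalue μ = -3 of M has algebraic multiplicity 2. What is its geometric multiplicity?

1

M + 3I = [[0, 1, 0], [0, 0, 0], [-3, -4, -3]].
This matrix has rank 2, so its null space has dimension 3 − 2 = 1.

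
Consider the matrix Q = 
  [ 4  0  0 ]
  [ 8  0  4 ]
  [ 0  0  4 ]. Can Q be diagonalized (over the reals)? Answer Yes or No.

Characteristic polynomial: p(μ) = μ^3 - 8μ^2 + 16μ = μ(μ - 4)^2.
μ = 4 has algebraic multiplicity 2; rank(Q − 4I) = 1, so geometric multiplicity = 2.
Every eigenvalue has geometric = algebraic multiplicity, so Q is diagonalizable.

Yes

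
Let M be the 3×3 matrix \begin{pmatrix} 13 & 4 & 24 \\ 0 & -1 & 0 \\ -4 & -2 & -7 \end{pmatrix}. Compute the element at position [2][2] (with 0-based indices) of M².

-47

Characteristic polynomial: λ^3 - 5λ^2 - λ + 5 = (λ - 5)(λ - 1)(λ + 1), so the eigenvalues are -1, 1, 5.
λ=-1: eigenvector (-2, 1, 1).
λ=5: eigenvector (3, 0, -1).
λ=1: eigenvector (-2, 0, 1).
P = [[-2, 3, -2], [1, 0, 0], [1, -1, 1]], D = diag(-1, 5, 1), P⁻¹ = [[0, 1, 0], [1, 0, 2], [1, -1, 3]].
M² = P·diag(1, 25, 1)·P⁻¹ = [[73, 0, 144], [0, 1, 0], [-24, 0, -47]].
The requested entry is -47.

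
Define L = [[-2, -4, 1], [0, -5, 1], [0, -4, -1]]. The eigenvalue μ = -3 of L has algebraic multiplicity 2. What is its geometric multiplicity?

L + 3I = [[1, -4, 1], [0, -2, 1], [0, -4, 2]].
This matrix has rank 2, so its null space has dimension 3 − 2 = 1.

1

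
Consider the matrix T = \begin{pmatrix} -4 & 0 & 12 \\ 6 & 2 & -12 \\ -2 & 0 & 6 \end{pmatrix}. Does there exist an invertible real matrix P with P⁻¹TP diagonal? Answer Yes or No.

Characteristic polynomial: p(r) = r^3 - 4r^2 + 4r = r(r - 2)^2.
r = 2 has algebraic multiplicity 2; rank(T − 2I) = 1, so geometric multiplicity = 2.
Every eigenvalue has geometric = algebraic multiplicity, so T is diagonalizable.

Yes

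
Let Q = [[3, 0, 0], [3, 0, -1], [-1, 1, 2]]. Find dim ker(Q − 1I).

Q − 1I = [[2, 0, 0], [3, -1, -1], [-1, 1, 1]].
This matrix has rank 2, so its null space has dimension 3 − 2 = 1.

1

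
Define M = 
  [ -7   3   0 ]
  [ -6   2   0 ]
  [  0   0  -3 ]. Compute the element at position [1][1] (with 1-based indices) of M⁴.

Characteristic polynomial: s^3 + 8s^2 + 19s + 12 = (s + 1)(s + 3)(s + 4), so the eigenvalues are -4, -3, -1.
s=-1: eigenvector (-1, -2, 0).
s=-4: eigenvector (1, 1, 0).
s=-3: eigenvector (0, 0, 1).
P = [[-1, 1, 0], [-2, 1, 0], [0, 0, 1]], D = diag(-1, -4, -3), P⁻¹ = [[1, -1, 0], [2, -1, 0], [0, 0, 1]].
M⁴ = P·diag(1, 256, 81)·P⁻¹ = [[511, -255, 0], [510, -254, 0], [0, 0, 81]].
The requested entry is 511.

511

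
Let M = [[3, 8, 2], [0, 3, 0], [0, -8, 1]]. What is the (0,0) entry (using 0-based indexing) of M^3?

Characteristic polynomial: μ^3 - 7μ^2 + 15μ - 9 = (μ - 3)^2(μ - 1), so the eigenvalues are 1, 3, 3.
μ=3: eigenvector (1, 0, 0).
μ=3: eigenvector (4, 1, -4).
μ=1: eigenvector (-1, 0, 1).
P = [[1, 4, -1], [0, 1, 0], [0, -4, 1]], D = diag(3, 3, 1), P⁻¹ = [[1, 0, 1], [0, 1, 0], [0, 4, 1]].
M³ = P·diag(27, 27, 1)·P⁻¹ = [[27, 104, 26], [0, 27, 0], [0, -104, 1]].
The requested entry is 27.

27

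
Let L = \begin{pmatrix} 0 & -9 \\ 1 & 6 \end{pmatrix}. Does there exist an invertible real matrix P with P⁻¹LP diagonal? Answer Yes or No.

Characteristic polynomial: p(μ) = μ^2 - 6μ + 9 = (μ - 3)^2.
μ = 3 has algebraic multiplicity 2; rank(L − 3I) = 1, so geometric multiplicity = 1.
Geometric multiplicity < algebraic multiplicity, so L is not diagonalizable.

No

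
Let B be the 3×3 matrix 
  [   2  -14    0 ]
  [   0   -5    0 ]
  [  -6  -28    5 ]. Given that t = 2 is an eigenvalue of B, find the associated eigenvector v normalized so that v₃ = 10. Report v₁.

B − 2I = [[0, -14, 0], [0, -7, 0], [-6, -28, 3]].
Solving (B − 2I)v = 0 gives the eigenspace spanned by (5, 0, 10).
With v₃ = 10, v = (5, 0, 10), so v₁ = 5.

5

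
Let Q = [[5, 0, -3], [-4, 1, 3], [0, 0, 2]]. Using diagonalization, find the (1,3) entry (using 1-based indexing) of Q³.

Characteristic polynomial: λ^3 - 8λ^2 + 17λ - 10 = (λ - 5)(λ - 2)(λ - 1), so the eigenvalues are 1, 2, 5.
λ=2: eigenvector (1, -1, 1).
λ=1: eigenvector (0, 1, 0).
λ=5: eigenvector (1, -1, 0).
P = [[1, 0, 1], [-1, 1, -1], [1, 0, 0]], D = diag(2, 1, 5), P⁻¹ = [[0, 0, 1], [1, 1, 0], [1, 0, -1]].
Q³ = P·diag(8, 1, 125)·P⁻¹ = [[125, 0, -117], [-124, 1, 117], [0, 0, 8]].
The requested entry is -117.

-117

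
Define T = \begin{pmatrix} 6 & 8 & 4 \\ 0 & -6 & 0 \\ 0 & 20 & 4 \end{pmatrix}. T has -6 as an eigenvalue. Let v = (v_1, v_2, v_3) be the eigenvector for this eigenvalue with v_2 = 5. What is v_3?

-10

T + 6I = [[12, 8, 4], [0, 0, 0], [0, 20, 10]].
Solving (T + 6I)v = 0 gives the eigenspace spanned by (0, 5, -10).
With v_2 = 5, v = (0, 5, -10), so v_3 = -10.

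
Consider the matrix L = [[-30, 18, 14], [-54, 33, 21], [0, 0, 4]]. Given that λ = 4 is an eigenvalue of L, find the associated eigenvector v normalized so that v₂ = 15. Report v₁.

10

L − 4I = [[-34, 18, 14], [-54, 29, 21], [0, 0, 0]].
Solving (L − 4I)v = 0 gives the eigenspace spanned by (10, 15, 5).
With v₂ = 15, v = (10, 15, 5), so v₁ = 10.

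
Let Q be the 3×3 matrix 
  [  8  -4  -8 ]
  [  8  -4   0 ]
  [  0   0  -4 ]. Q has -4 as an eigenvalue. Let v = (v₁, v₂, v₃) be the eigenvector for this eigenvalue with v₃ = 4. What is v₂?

-8

Q + 4I = [[12, -4, -8], [8, 0, 0], [0, 0, 0]].
Solving (Q + 4I)v = 0 gives the eigenspace spanned by (0, -8, 4).
With v₃ = 4, v = (0, -8, 4), so v₂ = -8.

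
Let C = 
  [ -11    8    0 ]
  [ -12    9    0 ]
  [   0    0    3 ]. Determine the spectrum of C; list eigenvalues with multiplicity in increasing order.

Characteristic polynomial: p(μ) = μ^3 - μ^2 - 9μ + 9 = (μ - 3)(μ - 1)(μ + 3).
Roots (with multiplicity): -3, 1, 3.

-3, 1, 3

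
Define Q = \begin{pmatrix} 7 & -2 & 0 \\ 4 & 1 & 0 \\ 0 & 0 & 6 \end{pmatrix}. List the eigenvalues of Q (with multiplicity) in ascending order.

3, 5, 6

Characteristic polynomial: p(s) = s^3 - 14s^2 + 63s - 90 = (s - 6)(s - 5)(s - 3).
Roots (with multiplicity): 3, 5, 6.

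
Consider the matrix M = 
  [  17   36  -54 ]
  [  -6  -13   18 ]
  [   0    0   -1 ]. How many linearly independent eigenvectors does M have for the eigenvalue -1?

2

M + 1I = [[18, 36, -54], [-6, -12, 18], [0, 0, 0]].
This matrix has rank 1, so its null space has dimension 3 − 1 = 2.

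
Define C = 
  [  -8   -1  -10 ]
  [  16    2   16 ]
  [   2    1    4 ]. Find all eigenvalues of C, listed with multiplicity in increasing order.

Characteristic polynomial: p(r) = r^3 + 2r^2 - 20r + 24 = (r - 2)^2(r + 6).
Roots (with multiplicity): -6, 2, 2.

-6, 2, 2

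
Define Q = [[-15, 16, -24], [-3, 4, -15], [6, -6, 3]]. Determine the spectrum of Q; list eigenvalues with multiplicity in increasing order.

Characteristic polynomial: p(s) = s^3 + 8s^2 + 9s - 18 = (s - 1)(s + 3)(s + 6).
Roots (with multiplicity): -6, -3, 1.

-6, -3, 1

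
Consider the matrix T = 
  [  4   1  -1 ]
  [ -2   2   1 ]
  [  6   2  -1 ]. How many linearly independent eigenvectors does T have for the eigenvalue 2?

T − 2I = [[2, 1, -1], [-2, 0, 1], [6, 2, -3]].
This matrix has rank 2, so its null space has dimension 3 − 2 = 1.

1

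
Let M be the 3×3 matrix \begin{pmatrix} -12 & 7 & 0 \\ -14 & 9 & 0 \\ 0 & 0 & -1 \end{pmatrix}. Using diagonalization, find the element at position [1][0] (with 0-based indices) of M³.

-266

Characteristic polynomial: t^3 + 4t^2 - 7t - 10 = (t - 2)(t + 1)(t + 5), so the eigenvalues are -5, -1, 2.
t=2: eigenvector (-1, -2, 0).
t=-5: eigenvector (1, 1, 0).
t=-1: eigenvector (0, 0, 1).
P = [[-1, 1, 0], [-2, 1, 0], [0, 0, 1]], D = diag(2, -5, -1), P⁻¹ = [[1, -1, 0], [2, -1, 0], [0, 0, 1]].
M³ = P·diag(8, -125, -1)·P⁻¹ = [[-258, 133, 0], [-266, 141, 0], [0, 0, -1]].
The requested entry is -266.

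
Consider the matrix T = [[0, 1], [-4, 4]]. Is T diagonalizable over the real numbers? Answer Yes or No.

No

Characteristic polynomial: p(r) = r^2 - 4r + 4 = (r - 2)^2.
r = 2 has algebraic multiplicity 2; rank(T − 2I) = 1, so geometric multiplicity = 1.
Geometric multiplicity < algebraic multiplicity, so T is not diagonalizable.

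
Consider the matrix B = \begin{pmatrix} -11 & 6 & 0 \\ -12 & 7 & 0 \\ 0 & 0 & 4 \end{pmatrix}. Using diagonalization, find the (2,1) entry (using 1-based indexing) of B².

48

Characteristic polynomial: r^3 - 21r + 20 = (r - 4)(r - 1)(r + 5), so the eigenvalues are -5, 1, 4.
r=-5: eigenvector (1, 1, 0).
r=1: eigenvector (1, 2, 0).
r=4: eigenvector (0, 0, 1).
P = [[1, 1, 0], [1, 2, 0], [0, 0, 1]], D = diag(-5, 1, 4), P⁻¹ = [[2, -1, 0], [-1, 1, 0], [0, 0, 1]].
B² = P·diag(25, 1, 16)·P⁻¹ = [[49, -24, 0], [48, -23, 0], [0, 0, 16]].
The requested entry is 48.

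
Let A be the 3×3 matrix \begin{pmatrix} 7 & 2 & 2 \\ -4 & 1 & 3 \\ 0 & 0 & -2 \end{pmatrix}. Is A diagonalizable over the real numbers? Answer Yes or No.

Yes

Characteristic polynomial: p(t) = t^3 - 6t^2 - t + 30 = (t - 5)(t - 3)(t + 2).
All 3 eigenvalues are distinct, so A is diagonalizable.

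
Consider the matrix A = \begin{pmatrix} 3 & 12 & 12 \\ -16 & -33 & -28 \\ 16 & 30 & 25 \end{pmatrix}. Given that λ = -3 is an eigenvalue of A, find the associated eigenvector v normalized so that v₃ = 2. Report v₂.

-4

A + 3I = [[6, 12, 12], [-16, -30, -28], [16, 30, 28]].
Solving (A + 3I)v = 0 gives the eigenspace spanned by (4, -4, 2).
With v₃ = 2, v = (4, -4, 2), so v₂ = -4.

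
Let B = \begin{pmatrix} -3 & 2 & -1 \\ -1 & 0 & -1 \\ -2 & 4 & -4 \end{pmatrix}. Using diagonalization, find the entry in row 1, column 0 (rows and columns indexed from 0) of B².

5

Characteristic polynomial: r^3 + 7r^2 + 16r + 12 = (r + 2)^2(r + 3), so the eigenvalues are -3, -2, -2.
r=-2: eigenvector (-1, -1, -1).
r=-3: eigenvector (1, 1, 2).
r=-2: eigenvector (2, 1, 0).
P = [[-1, 1, 2], [-1, 1, 1], [-1, 2, 0]], D = diag(-2, -3, -2), P⁻¹ = [[2, -4, 1], [1, -2, 1], [1, -1, 0]].
B² = P·diag(4, 9, 4)·P⁻¹ = [[9, -10, 5], [5, -6, 5], [10, -20, 14]].
The requested entry is 5.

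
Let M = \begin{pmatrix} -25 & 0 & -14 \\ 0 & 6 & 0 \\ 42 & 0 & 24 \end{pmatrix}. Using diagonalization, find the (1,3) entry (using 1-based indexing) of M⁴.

350

Characteristic polynomial: λ^3 - 5λ^2 - 18λ + 72 = (λ - 6)(λ - 3)(λ + 4), so the eigenvalues are -4, 3, 6.
λ=3: eigenvector (1, 0, -2).
λ=6: eigenvector (0, 1, 0).
λ=-4: eigenvector (2, 0, -3).
P = [[1, 0, 2], [0, 1, 0], [-2, 0, -3]], D = diag(3, 6, -4), P⁻¹ = [[-3, 0, -2], [0, 1, 0], [2, 0, 1]].
M⁴ = P·diag(81, 1296, 256)·P⁻¹ = [[781, 0, 350], [0, 1296, 0], [-1050, 0, -444]].
The requested entry is 350.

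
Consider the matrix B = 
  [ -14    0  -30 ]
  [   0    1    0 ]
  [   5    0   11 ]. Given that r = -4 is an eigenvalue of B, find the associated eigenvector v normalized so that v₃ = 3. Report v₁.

B + 4I = [[-10, 0, -30], [0, 5, 0], [5, 0, 15]].
Solving (B + 4I)v = 0 gives the eigenspace spanned by (-9, 0, 3).
With v₃ = 3, v = (-9, 0, 3), so v₁ = -9.

-9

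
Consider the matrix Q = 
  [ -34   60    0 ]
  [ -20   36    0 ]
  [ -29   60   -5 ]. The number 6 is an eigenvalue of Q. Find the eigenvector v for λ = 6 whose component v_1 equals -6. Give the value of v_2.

Q − 6I = [[-40, 60, 0], [-20, 30, 0], [-29, 60, -11]].
Solving (Q − 6I)v = 0 gives the eigenspace spanned by (-6, -4, -6).
With v_1 = -6, v = (-6, -4, -6), so v_2 = -4.

-4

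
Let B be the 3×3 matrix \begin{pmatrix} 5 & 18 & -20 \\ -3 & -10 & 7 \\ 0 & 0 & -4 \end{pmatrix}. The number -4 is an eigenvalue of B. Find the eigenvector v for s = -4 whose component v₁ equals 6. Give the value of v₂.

-3

B + 4I = [[9, 18, -20], [-3, -6, 7], [0, 0, 0]].
Solving (B + 4I)v = 0 gives the eigenspace spanned by (6, -3, 0).
With v₁ = 6, v = (6, -3, 0), so v₂ = -3.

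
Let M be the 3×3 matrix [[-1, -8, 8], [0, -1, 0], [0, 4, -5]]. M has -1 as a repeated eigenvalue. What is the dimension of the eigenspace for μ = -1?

2

M + 1I = [[0, -8, 8], [0, 0, 0], [0, 4, -4]].
This matrix has rank 1, so its null space has dimension 3 − 1 = 2.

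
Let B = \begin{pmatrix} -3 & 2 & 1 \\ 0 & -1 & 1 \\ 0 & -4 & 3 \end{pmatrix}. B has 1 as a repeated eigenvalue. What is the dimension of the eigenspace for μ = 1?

B − 1I = [[-4, 2, 1], [0, -2, 1], [0, -4, 2]].
This matrix has rank 2, so its null space has dimension 3 − 2 = 1.

1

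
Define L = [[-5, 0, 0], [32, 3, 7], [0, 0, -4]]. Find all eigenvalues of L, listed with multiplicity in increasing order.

Characteristic polynomial: p(s) = s^3 + 6s^2 - 7s - 60 = (s - 3)(s + 4)(s + 5).
Roots (with multiplicity): -5, -4, 3.

-5, -4, 3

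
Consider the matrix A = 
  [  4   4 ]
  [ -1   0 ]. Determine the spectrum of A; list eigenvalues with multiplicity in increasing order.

Characteristic polynomial: p(t) = t^2 - 4t + 4 = (t - 2)^2.
Roots (with multiplicity): 2, 2.

2, 2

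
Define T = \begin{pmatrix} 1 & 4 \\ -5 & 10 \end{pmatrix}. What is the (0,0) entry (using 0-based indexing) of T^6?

Characteristic polynomial: s^2 - 11s + 30 = (s - 6)(s - 5), so the eigenvalues are 5, 6.
s=6: eigenvector (4, 5).
s=5: eigenvector (-1, -1).
P = [[4, -1], [5, -1]], D = diag(6, 5), P⁻¹ = [[-1, 1], [-5, 4]].
T⁶ = P·diag(46656, 15625)·P⁻¹ = [[-108499, 124124], [-155155, 170780]].
The requested entry is -108499.

-108499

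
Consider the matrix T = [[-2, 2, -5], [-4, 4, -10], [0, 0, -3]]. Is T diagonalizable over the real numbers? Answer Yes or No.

Yes

Characteristic polynomial: p(s) = s^3 + s^2 - 6s = s(s - 2)(s + 3).
All 3 eigenvalues are distinct, so T is diagonalizable.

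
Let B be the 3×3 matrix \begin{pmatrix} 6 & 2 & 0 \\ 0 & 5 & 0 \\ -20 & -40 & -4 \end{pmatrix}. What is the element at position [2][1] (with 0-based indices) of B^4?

-4160

Characteristic polynomial: λ^3 - 7λ^2 - 14λ + 120 = (λ - 6)(λ - 5)(λ + 4), so the eigenvalues are -4, 5, 6.
λ=6: eigenvector (1, 0, -2).
λ=-4: eigenvector (0, 0, 1).
λ=5: eigenvector (-2, 1, 0).
P = [[1, 0, -2], [0, 0, 1], [-2, 1, 0]], D = diag(6, -4, 5), P⁻¹ = [[1, 2, 0], [2, 4, 1], [0, 1, 0]].
B⁴ = P·diag(1296, 256, 625)·P⁻¹ = [[1296, 1342, 0], [0, 625, 0], [-2080, -4160, 256]].
The requested entry is -4160.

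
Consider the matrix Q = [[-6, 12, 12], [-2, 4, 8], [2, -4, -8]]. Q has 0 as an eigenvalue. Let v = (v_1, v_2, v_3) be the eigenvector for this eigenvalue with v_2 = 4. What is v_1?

Q = [[-6, 12, 12], [-2, 4, 8], [2, -4, -8]].
Solving (Q)v = 0 gives the eigenspace spanned by (8, 4, 0).
With v_2 = 4, v = (8, 4, 0), so v_1 = 8.

8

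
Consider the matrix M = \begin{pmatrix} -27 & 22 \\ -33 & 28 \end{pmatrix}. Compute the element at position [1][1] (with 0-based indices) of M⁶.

Characteristic polynomial: r^2 - r - 30 = (r - 6)(r + 5), so the eigenvalues are -5, 6.
r=-5: eigenvector (1, 1).
r=6: eigenvector (2, 3).
P = [[1, 2], [1, 3]], D = diag(-5, 6), P⁻¹ = [[3, -2], [-1, 1]].
M⁶ = P·diag(15625, 46656)·P⁻¹ = [[-46437, 62062], [-93093, 108718]].
The requested entry is 108718.

108718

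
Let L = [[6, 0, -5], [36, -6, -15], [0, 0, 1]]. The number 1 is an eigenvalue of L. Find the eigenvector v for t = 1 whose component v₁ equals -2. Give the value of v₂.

L − 1I = [[5, 0, -5], [36, -7, -15], [0, 0, 0]].
Solving (L − 1I)v = 0 gives the eigenspace spanned by (-2, -6, -2).
With v₁ = -2, v = (-2, -6, -2), so v₂ = -6.

-6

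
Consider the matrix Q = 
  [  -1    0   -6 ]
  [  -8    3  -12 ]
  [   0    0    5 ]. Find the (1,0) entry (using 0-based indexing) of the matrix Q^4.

Characteristic polynomial: r^3 - 7r^2 + 7r + 15 = (r - 5)(r - 3)(r + 1), so the eigenvalues are -1, 3, 5.
r=5: eigenvector (1, 2, -1).
r=3: eigenvector (0, 1, 0).
r=-1: eigenvector (1, 2, 0).
P = [[1, 0, 1], [2, 1, 2], [-1, 0, 0]], D = diag(5, 3, -1), P⁻¹ = [[0, 0, -1], [-2, 1, 0], [1, 0, 1]].
Q⁴ = P·diag(625, 81, 1)·P⁻¹ = [[1, 0, -624], [-160, 81, -1248], [0, 0, 625]].
The requested entry is -160.

-160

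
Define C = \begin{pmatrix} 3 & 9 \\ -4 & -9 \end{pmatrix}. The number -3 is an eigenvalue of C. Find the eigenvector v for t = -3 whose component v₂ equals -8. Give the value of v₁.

C + 3I = [[6, 9], [-4, -6]].
Solving (C + 3I)v = 0 gives the eigenspace spanned by (12, -8).
With v₂ = -8, v = (12, -8), so v₁ = 12.

12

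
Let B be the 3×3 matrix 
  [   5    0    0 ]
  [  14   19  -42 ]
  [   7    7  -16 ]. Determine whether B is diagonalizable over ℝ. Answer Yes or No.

Characteristic polynomial: p(r) = r^3 - 8r^2 + 5r + 50 = (r - 5)^2(r + 2).
r = 5 has algebraic multiplicity 2; rank(B − 5I) = 1, so geometric multiplicity = 2.
Every eigenvalue has geometric = algebraic multiplicity, so B is diagonalizable.

Yes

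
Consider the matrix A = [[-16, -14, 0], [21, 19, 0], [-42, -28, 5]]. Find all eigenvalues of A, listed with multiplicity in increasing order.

Characteristic polynomial: p(r) = r^3 - 8r^2 + 5r + 50 = (r - 5)^2(r + 2).
Roots (with multiplicity): -2, 5, 5.

-2, 5, 5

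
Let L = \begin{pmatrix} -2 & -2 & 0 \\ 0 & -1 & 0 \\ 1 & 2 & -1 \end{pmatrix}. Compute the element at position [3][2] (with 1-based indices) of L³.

Characteristic polynomial: λ^3 + 4λ^2 + 5λ + 2 = (λ + 1)^2(λ + 2), so the eigenvalues are -2, -1, -1.
λ=-1: eigenvector (-2, 1, 2).
λ=-2: eigenvector (1, 0, -1).
λ=-1: eigenvector (0, 0, 1).
P = [[-2, 1, 0], [1, 0, 0], [2, -1, 1]], D = diag(-1, -2, -1), P⁻¹ = [[0, 1, 0], [1, 2, 0], [1, 0, 1]].
L³ = P·diag(-1, -8, -1)·P⁻¹ = [[-8, -14, 0], [0, -1, 0], [7, 14, -1]].
The requested entry is 14.

14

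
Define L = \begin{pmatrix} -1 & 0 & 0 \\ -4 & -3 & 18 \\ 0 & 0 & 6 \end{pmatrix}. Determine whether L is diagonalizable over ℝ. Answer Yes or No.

Yes

Characteristic polynomial: p(s) = s^3 - 2s^2 - 21s - 18 = (s - 6)(s + 1)(s + 3).
All 3 eigenvalues are distinct, so L is diagonalizable.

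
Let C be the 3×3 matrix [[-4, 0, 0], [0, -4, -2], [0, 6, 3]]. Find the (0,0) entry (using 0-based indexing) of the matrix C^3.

-64

Characteristic polynomial: t^3 + 5t^2 + 4t = t(t + 1)(t + 4), so the eigenvalues are -4, -1, 0.
t=-4: eigenvector (1, 0, 0).
t=-1: eigenvector (0, -2, 3).
t=0: eigenvector (0, -1, 2).
P = [[1, 0, 0], [0, -2, -1], [0, 3, 2]], D = diag(-4, -1, 0), P⁻¹ = [[1, 0, 0], [0, -2, -1], [0, 3, 2]].
C³ = P·diag(-64, -1, 0)·P⁻¹ = [[-64, 0, 0], [0, -4, -2], [0, 6, 3]].
The requested entry is -64.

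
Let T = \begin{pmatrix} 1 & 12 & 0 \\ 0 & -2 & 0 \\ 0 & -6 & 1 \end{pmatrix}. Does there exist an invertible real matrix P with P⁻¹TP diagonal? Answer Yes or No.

Characteristic polynomial: p(μ) = μ^3 - 3μ + 2 = (μ - 1)^2(μ + 2).
μ = 1 has algebraic multiplicity 2; rank(T − 1I) = 1, so geometric multiplicity = 2.
Every eigenvalue has geometric = algebraic multiplicity, so T is diagonalizable.

Yes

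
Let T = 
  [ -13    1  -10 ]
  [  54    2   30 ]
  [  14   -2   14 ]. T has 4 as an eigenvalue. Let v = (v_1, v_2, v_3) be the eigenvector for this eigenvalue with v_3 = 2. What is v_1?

T − 4I = [[-17, 1, -10], [54, -2, 30], [14, -2, 10]].
Solving (T − 4I)v = 0 gives the eigenspace spanned by (-1, 3, 2).
With v_3 = 2, v = (-1, 3, 2), so v_1 = -1.

-1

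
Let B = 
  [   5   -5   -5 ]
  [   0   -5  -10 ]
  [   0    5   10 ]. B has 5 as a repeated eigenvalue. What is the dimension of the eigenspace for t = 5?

B − 5I = [[0, -5, -5], [0, -10, -10], [0, 5, 5]].
This matrix has rank 1, so its null space has dimension 3 − 1 = 2.

2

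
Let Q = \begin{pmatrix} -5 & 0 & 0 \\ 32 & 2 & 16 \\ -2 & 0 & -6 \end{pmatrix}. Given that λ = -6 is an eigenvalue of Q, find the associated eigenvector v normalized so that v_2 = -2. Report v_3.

Q + 6I = [[1, 0, 0], [32, 8, 16], [-2, 0, 0]].
Solving (Q + 6I)v = 0 gives the eigenspace spanned by (0, -2, 1).
With v_2 = -2, v = (0, -2, 1), so v_3 = 1.

1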